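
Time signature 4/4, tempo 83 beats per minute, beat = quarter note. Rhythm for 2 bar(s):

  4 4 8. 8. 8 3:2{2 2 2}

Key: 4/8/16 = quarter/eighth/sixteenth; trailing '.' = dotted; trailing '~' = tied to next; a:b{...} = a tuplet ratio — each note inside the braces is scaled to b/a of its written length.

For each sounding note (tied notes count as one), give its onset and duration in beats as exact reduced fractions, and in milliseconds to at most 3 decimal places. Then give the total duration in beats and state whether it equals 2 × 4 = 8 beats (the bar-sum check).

1) 0.0ms=0b +722.892ms=1b
2) 722.892ms=1b +722.892ms=1b
3) 1445.783ms=2b +542.169ms=3/4b
4) 1987.952ms=11/4b +542.169ms=3/4b
5) 2530.12ms=7/2b +361.446ms=1/2b
6) 2891.566ms=4b +963.855ms=4/3b
7) 3855.422ms=16/3b +963.855ms=4/3b
8) 4819.277ms=20/3b +963.855ms=4/3b
Σ=8b of 8 (83bpm 4/4) — PASS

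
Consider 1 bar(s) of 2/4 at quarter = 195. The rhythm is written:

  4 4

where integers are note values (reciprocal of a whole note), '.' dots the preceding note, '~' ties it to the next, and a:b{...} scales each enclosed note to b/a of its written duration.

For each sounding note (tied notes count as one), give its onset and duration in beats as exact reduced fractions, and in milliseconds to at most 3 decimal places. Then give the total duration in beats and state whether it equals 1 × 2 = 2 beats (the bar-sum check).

1) 0.0ms=0b +307.692ms=1b
2) 307.692ms=1b +307.692ms=1b
Σ=2b of 2 (195bpm 2/4) — PASS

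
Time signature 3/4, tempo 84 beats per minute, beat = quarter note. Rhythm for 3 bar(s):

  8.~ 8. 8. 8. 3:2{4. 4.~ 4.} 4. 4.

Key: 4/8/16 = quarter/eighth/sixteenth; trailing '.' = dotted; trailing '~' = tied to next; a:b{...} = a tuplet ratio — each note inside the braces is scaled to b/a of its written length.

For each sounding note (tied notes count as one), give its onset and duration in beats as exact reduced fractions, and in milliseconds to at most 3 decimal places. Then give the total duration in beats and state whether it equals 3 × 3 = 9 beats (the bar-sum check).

1) 0.0ms=0b +1071.429ms=3/2b
2) 1071.429ms=3/2b +535.714ms=3/4b
3) 1607.143ms=9/4b +535.714ms=3/4b
4) 2142.857ms=3b +714.286ms=1b
5) 2857.143ms=4b +1428.571ms=2b
6) 4285.714ms=6b +1071.429ms=3/2b
7) 5357.143ms=15/2b +1071.429ms=3/2b
Σ=9b of 9 (84bpm 3/4) — PASS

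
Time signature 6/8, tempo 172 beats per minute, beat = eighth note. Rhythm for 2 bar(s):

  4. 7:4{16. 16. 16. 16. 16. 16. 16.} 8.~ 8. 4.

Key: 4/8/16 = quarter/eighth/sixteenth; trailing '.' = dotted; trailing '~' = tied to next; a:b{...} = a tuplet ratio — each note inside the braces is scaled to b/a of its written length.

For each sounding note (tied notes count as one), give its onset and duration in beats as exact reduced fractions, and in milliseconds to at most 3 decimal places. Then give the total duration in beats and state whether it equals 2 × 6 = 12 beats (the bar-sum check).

1) 0.0ms=0b +1046.512ms=3b
2) 1046.512ms=3b +149.502ms=3/7b
3) 1196.013ms=24/7b +149.502ms=3/7b
4) 1345.515ms=27/7b +149.502ms=3/7b
5) 1495.017ms=30/7b +149.502ms=3/7b
6) 1644.518ms=33/7b +149.502ms=3/7b
7) 1794.02ms=36/7b +149.502ms=3/7b
8) 1943.522ms=39/7b +149.502ms=3/7b
9) 2093.023ms=6b +1046.512ms=3b
10) 3139.535ms=9b +1046.512ms=3b
Σ=12b of 12 (172bpm 6/8) — PASS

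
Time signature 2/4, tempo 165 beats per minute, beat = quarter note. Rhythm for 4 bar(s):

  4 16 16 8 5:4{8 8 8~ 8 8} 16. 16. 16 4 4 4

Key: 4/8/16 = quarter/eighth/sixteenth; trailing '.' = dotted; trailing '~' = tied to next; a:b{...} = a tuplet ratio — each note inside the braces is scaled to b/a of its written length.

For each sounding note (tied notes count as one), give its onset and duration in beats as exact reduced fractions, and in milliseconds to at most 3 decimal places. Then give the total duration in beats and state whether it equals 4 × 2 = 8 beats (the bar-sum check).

1) 0.0ms=0b +363.636ms=1b
2) 363.636ms=1b +90.909ms=1/4b
3) 454.545ms=5/4b +90.909ms=1/4b
4) 545.455ms=3/2b +181.818ms=1/2b
5) 727.273ms=2b +145.455ms=2/5b
6) 872.727ms=12/5b +145.455ms=2/5b
7) 1018.182ms=14/5b +290.909ms=4/5b
8) 1309.091ms=18/5b +145.455ms=2/5b
9) 1454.545ms=4b +136.364ms=3/8b
10) 1590.909ms=35/8b +136.364ms=3/8b
11) 1727.273ms=19/4b +90.909ms=1/4b
12) 1818.182ms=5b +363.636ms=1b
13) 2181.818ms=6b +363.636ms=1b
14) 2545.455ms=7b +363.636ms=1b
Σ=8b of 8 (165bpm 2/4) — PASS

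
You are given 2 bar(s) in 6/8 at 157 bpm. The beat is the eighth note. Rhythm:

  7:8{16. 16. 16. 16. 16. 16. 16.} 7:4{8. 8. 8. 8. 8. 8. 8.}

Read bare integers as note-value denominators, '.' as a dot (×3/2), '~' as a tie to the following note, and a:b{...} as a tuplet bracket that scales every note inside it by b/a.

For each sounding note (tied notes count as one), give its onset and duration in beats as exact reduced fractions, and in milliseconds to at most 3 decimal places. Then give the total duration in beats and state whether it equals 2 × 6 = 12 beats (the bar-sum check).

1) 0.0ms=0b +327.571ms=6/7b
2) 327.571ms=6/7b +327.571ms=6/7b
3) 655.141ms=12/7b +327.571ms=6/7b
4) 982.712ms=18/7b +327.571ms=6/7b
5) 1310.282ms=24/7b +327.571ms=6/7b
6) 1637.853ms=30/7b +327.571ms=6/7b
7) 1965.423ms=36/7b +327.571ms=6/7b
8) 2292.994ms=6b +327.571ms=6/7b
9) 2620.564ms=48/7b +327.571ms=6/7b
10) 2948.135ms=54/7b +327.571ms=6/7b
11) 3275.705ms=60/7b +327.571ms=6/7b
12) 3603.276ms=66/7b +327.571ms=6/7b
13) 3930.846ms=72/7b +327.571ms=6/7b
14) 4258.417ms=78/7b +327.571ms=6/7b
Σ=12b of 12 (157bpm 6/8) — PASS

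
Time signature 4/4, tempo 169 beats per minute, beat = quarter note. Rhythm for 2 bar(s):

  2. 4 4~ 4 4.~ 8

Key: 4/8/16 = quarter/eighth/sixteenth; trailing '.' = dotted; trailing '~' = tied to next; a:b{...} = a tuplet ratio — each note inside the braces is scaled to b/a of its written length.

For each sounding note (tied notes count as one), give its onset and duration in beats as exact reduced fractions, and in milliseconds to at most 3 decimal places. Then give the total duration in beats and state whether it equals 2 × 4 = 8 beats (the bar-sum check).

1) 0.0ms=0b +1065.089ms=3b
2) 1065.089ms=3b +355.03ms=1b
3) 1420.118ms=4b +710.059ms=2b
4) 2130.178ms=6b +710.059ms=2b
Σ=8b of 8 (169bpm 4/4) — PASS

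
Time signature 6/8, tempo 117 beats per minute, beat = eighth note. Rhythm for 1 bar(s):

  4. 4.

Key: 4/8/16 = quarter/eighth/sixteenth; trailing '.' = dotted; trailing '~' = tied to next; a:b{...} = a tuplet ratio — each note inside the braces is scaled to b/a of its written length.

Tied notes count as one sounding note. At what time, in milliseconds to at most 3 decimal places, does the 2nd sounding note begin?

1. 0.0ms @ 0 + 1538.462ms (3)
2. 1538.462ms @ 3 + 1538.462ms (3)

note 2 onset = 3b = 1538.462ms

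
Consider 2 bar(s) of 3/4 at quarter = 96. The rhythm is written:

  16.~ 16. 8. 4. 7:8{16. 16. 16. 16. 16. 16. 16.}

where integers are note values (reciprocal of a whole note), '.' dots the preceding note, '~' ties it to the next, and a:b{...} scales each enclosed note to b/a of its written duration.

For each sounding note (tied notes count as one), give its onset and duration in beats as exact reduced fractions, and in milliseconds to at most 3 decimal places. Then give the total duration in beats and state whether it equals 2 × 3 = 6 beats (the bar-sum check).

1) 0.0ms=0b +468.75ms=3/4b
2) 468.75ms=3/4b +468.75ms=3/4b
3) 937.5ms=3/2b +937.5ms=3/2b
4) 1875.0ms=3b +267.857ms=3/7b
5) 2142.857ms=24/7b +267.857ms=3/7b
6) 2410.714ms=27/7b +267.857ms=3/7b
7) 2678.571ms=30/7b +267.857ms=3/7b
8) 2946.429ms=33/7b +267.857ms=3/7b
9) 3214.286ms=36/7b +267.857ms=3/7b
10) 3482.143ms=39/7b +267.857ms=3/7b
Σ=6b of 6 (96bpm 3/4) — PASS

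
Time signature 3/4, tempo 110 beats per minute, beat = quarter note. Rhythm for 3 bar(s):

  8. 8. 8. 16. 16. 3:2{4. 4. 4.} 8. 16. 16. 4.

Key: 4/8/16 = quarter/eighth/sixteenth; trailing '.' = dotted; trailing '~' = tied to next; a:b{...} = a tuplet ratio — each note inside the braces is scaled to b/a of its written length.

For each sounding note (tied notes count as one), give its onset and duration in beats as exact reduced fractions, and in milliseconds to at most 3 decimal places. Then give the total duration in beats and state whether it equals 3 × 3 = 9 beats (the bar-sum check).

1) 0.0ms=0b +409.091ms=3/4b
2) 409.091ms=3/4b +409.091ms=3/4b
3) 818.182ms=3/2b +409.091ms=3/4b
4) 1227.273ms=9/4b +204.545ms=3/8b
5) 1431.818ms=21/8b +204.545ms=3/8b
6) 1636.364ms=3b +545.455ms=1b
7) 2181.818ms=4b +545.455ms=1b
8) 2727.273ms=5b +545.455ms=1b
9) 3272.727ms=6b +409.091ms=3/4b
10) 3681.818ms=27/4b +204.545ms=3/8b
11) 3886.364ms=57/8b +204.545ms=3/8b
12) 4090.909ms=15/2b +818.182ms=3/2b
Σ=9b of 9 (110bpm 3/4) — PASS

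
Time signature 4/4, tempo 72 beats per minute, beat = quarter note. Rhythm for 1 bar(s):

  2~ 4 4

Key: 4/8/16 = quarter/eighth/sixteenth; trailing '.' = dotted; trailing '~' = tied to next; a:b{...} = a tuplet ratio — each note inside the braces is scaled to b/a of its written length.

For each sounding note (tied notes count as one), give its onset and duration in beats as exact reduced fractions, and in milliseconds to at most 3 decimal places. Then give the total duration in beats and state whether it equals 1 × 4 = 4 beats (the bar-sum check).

1) 0.0ms=0b +2500.0ms=3b
2) 2500.0ms=3b +833.333ms=1b
Σ=4b of 4 (72bpm 4/4) — PASS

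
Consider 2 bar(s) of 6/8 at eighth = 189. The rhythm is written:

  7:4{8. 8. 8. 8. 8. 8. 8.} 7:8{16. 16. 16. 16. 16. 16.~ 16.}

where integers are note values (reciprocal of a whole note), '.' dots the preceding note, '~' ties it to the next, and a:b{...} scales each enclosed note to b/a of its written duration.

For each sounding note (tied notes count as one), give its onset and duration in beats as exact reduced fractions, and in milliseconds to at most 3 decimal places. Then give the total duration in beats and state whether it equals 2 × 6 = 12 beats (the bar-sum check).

1) 0.0ms=0b +272.109ms=6/7b
2) 272.109ms=6/7b +272.109ms=6/7b
3) 544.218ms=12/7b +272.109ms=6/7b
4) 816.327ms=18/7b +272.109ms=6/7b
5) 1088.435ms=24/7b +272.109ms=6/7b
6) 1360.544ms=30/7b +272.109ms=6/7b
7) 1632.653ms=36/7b +272.109ms=6/7b
8) 1904.762ms=6b +272.109ms=6/7b
9) 2176.871ms=48/7b +272.109ms=6/7b
10) 2448.98ms=54/7b +272.109ms=6/7b
11) 2721.088ms=60/7b +272.109ms=6/7b
12) 2993.197ms=66/7b +272.109ms=6/7b
13) 3265.306ms=72/7b +544.218ms=12/7b
Σ=12b of 12 (189bpm 6/8) — PASS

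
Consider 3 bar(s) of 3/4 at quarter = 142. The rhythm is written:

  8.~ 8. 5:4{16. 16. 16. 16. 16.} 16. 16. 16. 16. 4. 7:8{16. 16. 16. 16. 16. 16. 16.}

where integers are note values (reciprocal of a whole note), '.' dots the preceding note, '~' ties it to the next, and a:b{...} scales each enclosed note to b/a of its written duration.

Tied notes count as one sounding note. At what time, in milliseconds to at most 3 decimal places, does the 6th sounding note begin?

note 6 onset = 27/10b = 1140.845ms

1. 0.0ms @ 0 + 633.803ms (3/2)
2. 633.803ms @ 3/2 + 126.761ms (3/10)
3. 760.563ms @ 9/5 + 126.761ms (3/10)
4. 887.324ms @ 21/10 + 126.761ms (3/10)
5. 1014.085ms @ 12/5 + 126.761ms (3/10)
6. 1140.845ms @ 27/10 + 126.761ms (3/10)
7. 1267.606ms @ 3 + 158.451ms (3/8)
8. 1426.056ms @ 27/8 + 158.451ms (3/8)
9. 1584.507ms @ 15/4 + 158.451ms (3/8)
10. 1742.958ms @ 33/8 + 158.451ms (3/8)
11. 1901.408ms @ 9/2 + 633.803ms (3/2)
12. 2535.211ms @ 6 + 181.087ms (3/7)
13. 2716.298ms @ 45/7 + 181.087ms (3/7)
14. 2897.384ms @ 48/7 + 181.087ms (3/7)
15. 3078.471ms @ 51/7 + 181.087ms (3/7)
16. 3259.557ms @ 54/7 + 181.087ms (3/7)
17. 3440.644ms @ 57/7 + 181.087ms (3/7)
18. 3621.73ms @ 60/7 + 181.087ms (3/7)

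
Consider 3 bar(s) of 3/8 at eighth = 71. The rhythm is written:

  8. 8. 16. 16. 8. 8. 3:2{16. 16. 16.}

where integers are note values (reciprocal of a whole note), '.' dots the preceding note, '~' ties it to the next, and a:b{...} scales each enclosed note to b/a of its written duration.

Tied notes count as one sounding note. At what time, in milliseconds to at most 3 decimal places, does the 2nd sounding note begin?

note 2 onset = 3/2b = 1267.606ms

1. 0.0ms @ 0 + 1267.606ms (3/2)
2. 1267.606ms @ 3/2 + 1267.606ms (3/2)
3. 2535.211ms @ 3 + 633.803ms (3/4)
4. 3169.014ms @ 15/4 + 633.803ms (3/4)
5. 3802.817ms @ 9/2 + 1267.606ms (3/2)
6. 5070.423ms @ 6 + 1267.606ms (3/2)
7. 6338.028ms @ 15/2 + 422.535ms (1/2)
8. 6760.563ms @ 8 + 422.535ms (1/2)
9. 7183.099ms @ 17/2 + 422.535ms (1/2)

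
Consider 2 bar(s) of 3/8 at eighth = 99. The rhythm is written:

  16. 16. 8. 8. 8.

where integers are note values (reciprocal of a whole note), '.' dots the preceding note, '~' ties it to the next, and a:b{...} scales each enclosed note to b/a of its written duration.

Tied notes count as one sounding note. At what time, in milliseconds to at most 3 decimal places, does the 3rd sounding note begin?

1. 0.0ms @ 0 + 454.545ms (3/4)
2. 454.545ms @ 3/4 + 454.545ms (3/4)
3. 909.091ms @ 3/2 + 909.091ms (3/2)
4. 1818.182ms @ 3 + 909.091ms (3/2)
5. 2727.273ms @ 9/2 + 909.091ms (3/2)

note 3 onset = 3/2b = 909.091ms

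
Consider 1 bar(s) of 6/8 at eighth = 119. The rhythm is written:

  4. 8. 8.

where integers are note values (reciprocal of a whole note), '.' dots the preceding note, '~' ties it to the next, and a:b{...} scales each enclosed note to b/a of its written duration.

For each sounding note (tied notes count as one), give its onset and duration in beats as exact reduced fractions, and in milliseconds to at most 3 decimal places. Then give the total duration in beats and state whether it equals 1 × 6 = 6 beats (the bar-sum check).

1) 0.0ms=0b +1512.605ms=3b
2) 1512.605ms=3b +756.303ms=3/2b
3) 2268.908ms=9/2b +756.303ms=3/2b
Σ=6b of 6 (119bpm 6/8) — PASS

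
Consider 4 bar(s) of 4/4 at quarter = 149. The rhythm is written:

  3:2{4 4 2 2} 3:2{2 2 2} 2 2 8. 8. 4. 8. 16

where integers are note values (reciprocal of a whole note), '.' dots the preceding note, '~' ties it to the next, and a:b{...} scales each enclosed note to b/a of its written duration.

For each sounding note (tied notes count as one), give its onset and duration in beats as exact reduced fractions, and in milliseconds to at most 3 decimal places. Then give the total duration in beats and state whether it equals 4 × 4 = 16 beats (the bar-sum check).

1) 0.0ms=0b +268.456ms=2/3b
2) 268.456ms=2/3b +268.456ms=2/3b
3) 536.913ms=4/3b +536.913ms=4/3b
4) 1073.826ms=8/3b +536.913ms=4/3b
5) 1610.738ms=4b +536.913ms=4/3b
6) 2147.651ms=16/3b +536.913ms=4/3b
7) 2684.564ms=20/3b +536.913ms=4/3b
8) 3221.477ms=8b +805.369ms=2b
9) 4026.846ms=10b +805.369ms=2b
10) 4832.215ms=12b +302.013ms=3/4b
11) 5134.228ms=51/4b +302.013ms=3/4b
12) 5436.242ms=27/2b +604.027ms=3/2b
13) 6040.268ms=15b +302.013ms=3/4b
14) 6342.282ms=63/4b +100.671ms=1/4b
Σ=16b of 16 (149bpm 4/4) — PASS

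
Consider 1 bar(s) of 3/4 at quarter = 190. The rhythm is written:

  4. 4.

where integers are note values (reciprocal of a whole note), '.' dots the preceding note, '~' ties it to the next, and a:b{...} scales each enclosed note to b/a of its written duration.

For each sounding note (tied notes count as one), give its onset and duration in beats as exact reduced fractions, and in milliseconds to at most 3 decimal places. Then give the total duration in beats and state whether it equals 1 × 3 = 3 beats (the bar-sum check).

1) 0.0ms=0b +473.684ms=3/2b
2) 473.684ms=3/2b +473.684ms=3/2b
Σ=3b of 3 (190bpm 3/4) — PASS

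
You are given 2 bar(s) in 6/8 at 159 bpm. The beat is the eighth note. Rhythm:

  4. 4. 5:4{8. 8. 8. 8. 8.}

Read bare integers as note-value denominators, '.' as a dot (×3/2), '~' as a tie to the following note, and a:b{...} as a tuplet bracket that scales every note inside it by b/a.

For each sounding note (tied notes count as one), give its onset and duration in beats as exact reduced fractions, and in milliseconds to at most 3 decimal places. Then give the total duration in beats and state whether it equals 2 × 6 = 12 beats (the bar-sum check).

1) 0.0ms=0b +1132.075ms=3b
2) 1132.075ms=3b +1132.075ms=3b
3) 2264.151ms=6b +452.83ms=6/5b
4) 2716.981ms=36/5b +452.83ms=6/5b
5) 3169.811ms=42/5b +452.83ms=6/5b
6) 3622.642ms=48/5b +452.83ms=6/5b
7) 4075.472ms=54/5b +452.83ms=6/5b
Σ=12b of 12 (159bpm 6/8) — PASS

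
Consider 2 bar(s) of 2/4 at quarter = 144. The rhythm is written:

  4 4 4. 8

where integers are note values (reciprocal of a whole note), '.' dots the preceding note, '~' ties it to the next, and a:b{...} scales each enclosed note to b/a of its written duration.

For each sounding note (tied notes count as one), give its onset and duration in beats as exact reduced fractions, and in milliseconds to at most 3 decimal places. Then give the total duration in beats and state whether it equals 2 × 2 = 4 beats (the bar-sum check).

1) 0.0ms=0b +416.667ms=1b
2) 416.667ms=1b +416.667ms=1b
3) 833.333ms=2b +625.0ms=3/2b
4) 1458.333ms=7/2b +208.333ms=1/2b
Σ=4b of 4 (144bpm 2/4) — PASS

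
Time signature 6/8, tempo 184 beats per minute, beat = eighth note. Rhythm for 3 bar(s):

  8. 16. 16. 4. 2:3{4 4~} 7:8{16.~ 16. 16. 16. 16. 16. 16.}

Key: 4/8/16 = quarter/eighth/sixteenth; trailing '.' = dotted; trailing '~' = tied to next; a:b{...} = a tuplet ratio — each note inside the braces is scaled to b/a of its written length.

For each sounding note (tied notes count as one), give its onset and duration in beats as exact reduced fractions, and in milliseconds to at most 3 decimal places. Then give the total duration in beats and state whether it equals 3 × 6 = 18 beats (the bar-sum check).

1) 0.0ms=0b +489.13ms=3/2b
2) 489.13ms=3/2b +244.565ms=3/4b
3) 733.696ms=9/4b +244.565ms=3/4b
4) 978.261ms=3b +978.261ms=3b
5) 1956.522ms=6b +978.261ms=3b
6) 2934.783ms=9b +1537.267ms=33/7b
7) 4472.05ms=96/7b +279.503ms=6/7b
8) 4751.553ms=102/7b +279.503ms=6/7b
9) 5031.056ms=108/7b +279.503ms=6/7b
10) 5310.559ms=114/7b +279.503ms=6/7b
11) 5590.062ms=120/7b +279.503ms=6/7b
Σ=18b of 18 (184bpm 6/8) — PASS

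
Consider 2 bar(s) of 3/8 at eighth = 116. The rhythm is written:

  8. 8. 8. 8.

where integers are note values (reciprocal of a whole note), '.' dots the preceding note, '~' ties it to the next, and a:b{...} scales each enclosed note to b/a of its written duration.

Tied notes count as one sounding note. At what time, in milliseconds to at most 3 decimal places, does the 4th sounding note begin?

note 4 onset = 9/2b = 2327.586ms

1. 0.0ms @ 0 + 775.862ms (3/2)
2. 775.862ms @ 3/2 + 775.862ms (3/2)
3. 1551.724ms @ 3 + 775.862ms (3/2)
4. 2327.586ms @ 9/2 + 775.862ms (3/2)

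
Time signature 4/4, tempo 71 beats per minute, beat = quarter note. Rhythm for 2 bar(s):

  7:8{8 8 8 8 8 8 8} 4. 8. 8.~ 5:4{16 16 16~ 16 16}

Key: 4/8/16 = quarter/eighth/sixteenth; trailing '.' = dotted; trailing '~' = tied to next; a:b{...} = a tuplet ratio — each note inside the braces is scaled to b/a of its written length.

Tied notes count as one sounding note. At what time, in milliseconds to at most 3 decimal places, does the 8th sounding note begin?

note 8 onset = 4b = 3380.282ms

1. 0.0ms @ 0 + 482.897ms (4/7)
2. 482.897ms @ 4/7 + 482.897ms (4/7)
3. 965.795ms @ 8/7 + 482.897ms (4/7)
4. 1448.692ms @ 12/7 + 482.897ms (4/7)
5. 1931.59ms @ 16/7 + 482.897ms (4/7)
6. 2414.487ms @ 20/7 + 482.897ms (4/7)
7. 2897.384ms @ 24/7 + 482.897ms (4/7)
8. 3380.282ms @ 4 + 1267.606ms (3/2)
9. 4647.887ms @ 11/2 + 633.803ms (3/4)
10. 5281.69ms @ 25/4 + 802.817ms (19/20)
11. 6084.507ms @ 36/5 + 169.014ms (1/5)
12. 6253.521ms @ 37/5 + 338.028ms (2/5)
13. 6591.549ms @ 39/5 + 169.014ms (1/5)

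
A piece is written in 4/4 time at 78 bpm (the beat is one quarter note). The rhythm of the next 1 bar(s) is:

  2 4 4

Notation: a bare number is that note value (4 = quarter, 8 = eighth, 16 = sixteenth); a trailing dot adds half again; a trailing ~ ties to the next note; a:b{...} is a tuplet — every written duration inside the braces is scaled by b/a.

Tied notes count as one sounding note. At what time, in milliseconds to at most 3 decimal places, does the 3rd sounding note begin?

1. 0.0ms @ 0 + 1538.462ms (2)
2. 1538.462ms @ 2 + 769.231ms (1)
3. 2307.692ms @ 3 + 769.231ms (1)

note 3 onset = 3b = 2307.692ms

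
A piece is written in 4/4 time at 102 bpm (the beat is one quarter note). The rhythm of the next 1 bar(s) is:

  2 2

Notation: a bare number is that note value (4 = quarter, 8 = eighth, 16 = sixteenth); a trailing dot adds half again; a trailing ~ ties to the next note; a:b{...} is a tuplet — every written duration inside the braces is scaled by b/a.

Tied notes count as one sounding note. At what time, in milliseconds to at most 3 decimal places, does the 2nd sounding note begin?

note 2 onset = 2b = 1176.471ms

1. 0.0ms @ 0 + 1176.471ms (2)
2. 1176.471ms @ 2 + 1176.471ms (2)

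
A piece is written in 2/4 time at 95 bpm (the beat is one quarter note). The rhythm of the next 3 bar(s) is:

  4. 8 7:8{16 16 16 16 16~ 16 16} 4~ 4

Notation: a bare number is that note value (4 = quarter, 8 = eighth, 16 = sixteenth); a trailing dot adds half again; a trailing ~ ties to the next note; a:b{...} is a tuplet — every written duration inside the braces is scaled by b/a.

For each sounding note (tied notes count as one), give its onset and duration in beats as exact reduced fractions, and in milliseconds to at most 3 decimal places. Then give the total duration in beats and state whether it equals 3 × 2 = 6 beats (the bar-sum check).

1) 0.0ms=0b +947.368ms=3/2b
2) 947.368ms=3/2b +315.789ms=1/2b
3) 1263.158ms=2b +180.451ms=2/7b
4) 1443.609ms=16/7b +180.451ms=2/7b
5) 1624.06ms=18/7b +180.451ms=2/7b
6) 1804.511ms=20/7b +180.451ms=2/7b
7) 1984.962ms=22/7b +360.902ms=4/7b
8) 2345.865ms=26/7b +180.451ms=2/7b
9) 2526.316ms=4b +1263.158ms=2b
Σ=6b of 6 (95bpm 2/4) — PASS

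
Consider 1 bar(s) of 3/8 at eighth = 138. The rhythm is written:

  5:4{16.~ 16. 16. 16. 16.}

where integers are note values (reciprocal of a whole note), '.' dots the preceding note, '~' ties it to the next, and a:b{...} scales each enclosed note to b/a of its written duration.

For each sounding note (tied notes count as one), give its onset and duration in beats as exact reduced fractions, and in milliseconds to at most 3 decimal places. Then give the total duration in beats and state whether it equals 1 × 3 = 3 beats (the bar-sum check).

1) 0.0ms=0b +521.739ms=6/5b
2) 521.739ms=6/5b +260.87ms=3/5b
3) 782.609ms=9/5b +260.87ms=3/5b
4) 1043.478ms=12/5b +260.87ms=3/5b
Σ=3b of 3 (138bpm 3/8) — PASS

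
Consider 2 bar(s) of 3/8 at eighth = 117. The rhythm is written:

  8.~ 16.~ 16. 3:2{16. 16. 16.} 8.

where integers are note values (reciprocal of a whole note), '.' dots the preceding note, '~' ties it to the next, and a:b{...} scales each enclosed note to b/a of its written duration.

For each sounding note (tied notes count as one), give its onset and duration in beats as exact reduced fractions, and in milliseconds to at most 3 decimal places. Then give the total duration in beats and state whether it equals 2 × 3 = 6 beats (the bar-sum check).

1) 0.0ms=0b +1538.462ms=3b
2) 1538.462ms=3b +256.41ms=1/2b
3) 1794.872ms=7/2b +256.41ms=1/2b
4) 2051.282ms=4b +256.41ms=1/2b
5) 2307.692ms=9/2b +769.231ms=3/2b
Σ=6b of 6 (117bpm 3/8) — PASS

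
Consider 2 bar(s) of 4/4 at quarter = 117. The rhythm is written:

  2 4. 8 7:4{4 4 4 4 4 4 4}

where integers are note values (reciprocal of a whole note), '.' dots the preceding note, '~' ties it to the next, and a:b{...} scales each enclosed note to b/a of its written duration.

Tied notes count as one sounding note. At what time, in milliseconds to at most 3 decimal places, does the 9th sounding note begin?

1. 0.0ms @ 0 + 1025.641ms (2)
2. 1025.641ms @ 2 + 769.231ms (3/2)
3. 1794.872ms @ 7/2 + 256.41ms (1/2)
4. 2051.282ms @ 4 + 293.04ms (4/7)
5. 2344.322ms @ 32/7 + 293.04ms (4/7)
6. 2637.363ms @ 36/7 + 293.04ms (4/7)
7. 2930.403ms @ 40/7 + 293.04ms (4/7)
8. 3223.443ms @ 44/7 + 293.04ms (4/7)
9. 3516.484ms @ 48/7 + 293.04ms (4/7)
10. 3809.524ms @ 52/7 + 293.04ms (4/7)

note 9 onset = 48/7b = 3516.484ms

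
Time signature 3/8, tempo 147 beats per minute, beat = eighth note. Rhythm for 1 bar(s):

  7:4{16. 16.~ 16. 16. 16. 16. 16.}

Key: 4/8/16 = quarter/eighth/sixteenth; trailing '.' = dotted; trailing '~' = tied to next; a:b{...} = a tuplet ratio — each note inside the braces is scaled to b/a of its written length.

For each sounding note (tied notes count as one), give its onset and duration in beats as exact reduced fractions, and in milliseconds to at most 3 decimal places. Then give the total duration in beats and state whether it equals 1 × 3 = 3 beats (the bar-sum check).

1) 0.0ms=0b +174.927ms=3/7b
2) 174.927ms=3/7b +349.854ms=6/7b
3) 524.781ms=9/7b +174.927ms=3/7b
4) 699.708ms=12/7b +174.927ms=3/7b
5) 874.636ms=15/7b +174.927ms=3/7b
6) 1049.563ms=18/7b +174.927ms=3/7b
Σ=3b of 3 (147bpm 3/8) — PASS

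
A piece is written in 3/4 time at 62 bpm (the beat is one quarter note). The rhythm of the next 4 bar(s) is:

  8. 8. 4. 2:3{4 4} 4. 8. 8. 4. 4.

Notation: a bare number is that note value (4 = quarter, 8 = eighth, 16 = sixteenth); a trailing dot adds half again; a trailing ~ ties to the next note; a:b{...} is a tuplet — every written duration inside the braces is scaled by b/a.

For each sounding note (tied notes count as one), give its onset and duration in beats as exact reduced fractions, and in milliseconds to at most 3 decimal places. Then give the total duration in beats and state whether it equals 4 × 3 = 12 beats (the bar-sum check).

1) 0.0ms=0b +725.806ms=3/4b
2) 725.806ms=3/4b +725.806ms=3/4b
3) 1451.613ms=3/2b +1451.613ms=3/2b
4) 2903.226ms=3b +1451.613ms=3/2b
5) 4354.839ms=9/2b +1451.613ms=3/2b
6) 5806.452ms=6b +1451.613ms=3/2b
7) 7258.065ms=15/2b +725.806ms=3/4b
8) 7983.871ms=33/4b +725.806ms=3/4b
9) 8709.677ms=9b +1451.613ms=3/2b
10) 10161.29ms=21/2b +1451.613ms=3/2b
Σ=12b of 12 (62bpm 3/4) — PASS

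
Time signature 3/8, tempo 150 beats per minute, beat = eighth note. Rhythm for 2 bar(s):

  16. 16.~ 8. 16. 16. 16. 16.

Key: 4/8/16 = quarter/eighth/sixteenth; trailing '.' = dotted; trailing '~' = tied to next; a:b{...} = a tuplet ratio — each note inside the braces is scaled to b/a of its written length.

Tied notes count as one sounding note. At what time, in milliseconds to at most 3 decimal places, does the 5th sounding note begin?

note 5 onset = 9/2b = 1800.0ms

1. 0.0ms @ 0 + 300.0ms (3/4)
2. 300.0ms @ 3/4 + 900.0ms (9/4)
3. 1200.0ms @ 3 + 300.0ms (3/4)
4. 1500.0ms @ 15/4 + 300.0ms (3/4)
5. 1800.0ms @ 9/2 + 300.0ms (3/4)
6. 2100.0ms @ 21/4 + 300.0ms (3/4)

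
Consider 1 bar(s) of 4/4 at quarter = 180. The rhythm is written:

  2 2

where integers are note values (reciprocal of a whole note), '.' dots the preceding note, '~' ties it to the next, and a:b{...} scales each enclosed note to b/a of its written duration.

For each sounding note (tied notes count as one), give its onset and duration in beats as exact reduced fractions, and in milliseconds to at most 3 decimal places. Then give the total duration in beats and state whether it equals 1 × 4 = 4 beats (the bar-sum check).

1) 0.0ms=0b +666.667ms=2b
2) 666.667ms=2b +666.667ms=2b
Σ=4b of 4 (180bpm 4/4) — PASS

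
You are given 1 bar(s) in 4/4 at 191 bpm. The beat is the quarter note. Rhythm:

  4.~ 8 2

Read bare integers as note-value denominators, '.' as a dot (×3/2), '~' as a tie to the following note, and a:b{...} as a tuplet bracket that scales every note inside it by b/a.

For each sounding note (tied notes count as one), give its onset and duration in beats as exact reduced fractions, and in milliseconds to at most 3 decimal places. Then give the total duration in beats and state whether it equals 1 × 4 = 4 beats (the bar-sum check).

1) 0.0ms=0b +628.272ms=2b
2) 628.272ms=2b +628.272ms=2b
Σ=4b of 4 (191bpm 4/4) — PASS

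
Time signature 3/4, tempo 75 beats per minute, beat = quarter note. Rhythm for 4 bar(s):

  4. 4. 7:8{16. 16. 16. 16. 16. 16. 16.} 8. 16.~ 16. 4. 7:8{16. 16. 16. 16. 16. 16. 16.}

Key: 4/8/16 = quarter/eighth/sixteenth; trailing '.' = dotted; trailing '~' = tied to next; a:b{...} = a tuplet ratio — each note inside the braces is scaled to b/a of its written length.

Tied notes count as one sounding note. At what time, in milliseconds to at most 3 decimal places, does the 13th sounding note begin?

note 13 onset = 9b = 7200.0ms

1. 0.0ms @ 0 + 1200.0ms (3/2)
2. 1200.0ms @ 3/2 + 1200.0ms (3/2)
3. 2400.0ms @ 3 + 342.857ms (3/7)
4. 2742.857ms @ 24/7 + 342.857ms (3/7)
5. 3085.714ms @ 27/7 + 342.857ms (3/7)
6. 3428.571ms @ 30/7 + 342.857ms (3/7)
7. 3771.429ms @ 33/7 + 342.857ms (3/7)
8. 4114.286ms @ 36/7 + 342.857ms (3/7)
9. 4457.143ms @ 39/7 + 342.857ms (3/7)
10. 4800.0ms @ 6 + 600.0ms (3/4)
11. 5400.0ms @ 27/4 + 600.0ms (3/4)
12. 6000.0ms @ 15/2 + 1200.0ms (3/2)
13. 7200.0ms @ 9 + 342.857ms (3/7)
14. 7542.857ms @ 66/7 + 342.857ms (3/7)
15. 7885.714ms @ 69/7 + 342.857ms (3/7)
16. 8228.571ms @ 72/7 + 342.857ms (3/7)
17. 8571.429ms @ 75/7 + 342.857ms (3/7)
18. 8914.286ms @ 78/7 + 342.857ms (3/7)
19. 9257.143ms @ 81/7 + 342.857ms (3/7)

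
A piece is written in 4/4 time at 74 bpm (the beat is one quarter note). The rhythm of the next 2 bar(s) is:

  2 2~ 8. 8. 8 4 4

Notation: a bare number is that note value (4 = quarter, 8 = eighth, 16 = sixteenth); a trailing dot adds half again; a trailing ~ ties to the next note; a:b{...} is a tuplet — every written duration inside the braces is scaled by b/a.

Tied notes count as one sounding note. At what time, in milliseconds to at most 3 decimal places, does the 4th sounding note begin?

1. 0.0ms @ 0 + 1621.622ms (2)
2. 1621.622ms @ 2 + 2229.73ms (11/4)
3. 3851.351ms @ 19/4 + 608.108ms (3/4)
4. 4459.459ms @ 11/2 + 405.405ms (1/2)
5. 4864.865ms @ 6 + 810.811ms (1)
6. 5675.676ms @ 7 + 810.811ms (1)

note 4 onset = 11/2b = 4459.459ms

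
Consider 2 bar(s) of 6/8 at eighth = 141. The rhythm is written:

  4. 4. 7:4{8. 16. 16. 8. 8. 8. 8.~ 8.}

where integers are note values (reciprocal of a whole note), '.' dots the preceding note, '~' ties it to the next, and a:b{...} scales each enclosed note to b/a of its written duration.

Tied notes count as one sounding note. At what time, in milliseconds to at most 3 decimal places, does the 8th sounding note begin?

note 8 onset = 66/7b = 4012.158ms

1. 0.0ms @ 0 + 1276.596ms (3)
2. 1276.596ms @ 3 + 1276.596ms (3)
3. 2553.191ms @ 6 + 364.742ms (6/7)
4. 2917.933ms @ 48/7 + 182.371ms (3/7)
5. 3100.304ms @ 51/7 + 182.371ms (3/7)
6. 3282.675ms @ 54/7 + 364.742ms (6/7)
7. 3647.416ms @ 60/7 + 364.742ms (6/7)
8. 4012.158ms @ 66/7 + 364.742ms (6/7)
9. 4376.9ms @ 72/7 + 729.483ms (12/7)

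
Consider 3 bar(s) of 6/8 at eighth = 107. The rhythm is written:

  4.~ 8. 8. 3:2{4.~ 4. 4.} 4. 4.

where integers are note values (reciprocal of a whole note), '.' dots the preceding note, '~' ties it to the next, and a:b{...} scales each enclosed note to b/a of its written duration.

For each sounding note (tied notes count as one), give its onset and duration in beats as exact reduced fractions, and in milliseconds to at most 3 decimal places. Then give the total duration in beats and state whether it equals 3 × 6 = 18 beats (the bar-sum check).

1) 0.0ms=0b +2523.364ms=9/2b
2) 2523.364ms=9/2b +841.121ms=3/2b
3) 3364.486ms=6b +2242.991ms=4b
4) 5607.477ms=10b +1121.495ms=2b
5) 6728.972ms=12b +1682.243ms=3b
6) 8411.215ms=15b +1682.243ms=3b
Σ=18b of 18 (107bpm 6/8) — PASS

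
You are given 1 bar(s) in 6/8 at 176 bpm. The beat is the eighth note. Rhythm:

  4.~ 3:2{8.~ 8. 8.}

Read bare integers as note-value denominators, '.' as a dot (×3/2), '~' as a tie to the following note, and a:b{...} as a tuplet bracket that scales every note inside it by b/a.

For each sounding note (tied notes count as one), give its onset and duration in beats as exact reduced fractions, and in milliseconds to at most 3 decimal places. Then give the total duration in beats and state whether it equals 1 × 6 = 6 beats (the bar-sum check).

1) 0.0ms=0b +1704.545ms=5b
2) 1704.545ms=5b +340.909ms=1b
Σ=6b of 6 (176bpm 6/8) — PASS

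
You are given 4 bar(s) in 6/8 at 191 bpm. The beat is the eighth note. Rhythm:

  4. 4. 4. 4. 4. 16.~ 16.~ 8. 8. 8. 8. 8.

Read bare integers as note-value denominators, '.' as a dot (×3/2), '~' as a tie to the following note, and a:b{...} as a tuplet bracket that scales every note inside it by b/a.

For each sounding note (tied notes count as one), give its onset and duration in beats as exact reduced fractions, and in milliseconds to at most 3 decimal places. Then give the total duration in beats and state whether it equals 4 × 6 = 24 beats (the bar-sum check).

1) 0.0ms=0b +942.408ms=3b
2) 942.408ms=3b +942.408ms=3b
3) 1884.817ms=6b +942.408ms=3b
4) 2827.225ms=9b +942.408ms=3b
5) 3769.634ms=12b +942.408ms=3b
6) 4712.042ms=15b +942.408ms=3b
7) 5654.45ms=18b +471.204ms=3/2b
8) 6125.654ms=39/2b +471.204ms=3/2b
9) 6596.859ms=21b +471.204ms=3/2b
10) 7068.063ms=45/2b +471.204ms=3/2b
Σ=24b of 24 (191bpm 6/8) — PASS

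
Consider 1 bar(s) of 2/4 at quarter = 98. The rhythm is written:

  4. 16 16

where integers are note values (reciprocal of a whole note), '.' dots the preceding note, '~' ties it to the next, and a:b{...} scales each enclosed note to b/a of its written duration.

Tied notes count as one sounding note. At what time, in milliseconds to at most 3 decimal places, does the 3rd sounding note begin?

note 3 onset = 7/4b = 1071.429ms

1. 0.0ms @ 0 + 918.367ms (3/2)
2. 918.367ms @ 3/2 + 153.061ms (1/4)
3. 1071.429ms @ 7/4 + 153.061ms (1/4)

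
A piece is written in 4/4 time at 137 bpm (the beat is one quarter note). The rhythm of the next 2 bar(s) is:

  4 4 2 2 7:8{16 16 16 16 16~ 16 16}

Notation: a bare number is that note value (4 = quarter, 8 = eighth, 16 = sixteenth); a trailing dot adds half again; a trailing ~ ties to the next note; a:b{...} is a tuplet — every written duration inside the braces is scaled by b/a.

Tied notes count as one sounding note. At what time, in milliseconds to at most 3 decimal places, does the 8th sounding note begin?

1. 0.0ms @ 0 + 437.956ms (1)
2. 437.956ms @ 1 + 437.956ms (1)
3. 875.912ms @ 2 + 875.912ms (2)
4. 1751.825ms @ 4 + 875.912ms (2)
5. 2627.737ms @ 6 + 125.13ms (2/7)
6. 2752.868ms @ 44/7 + 125.13ms (2/7)
7. 2877.998ms @ 46/7 + 125.13ms (2/7)
8. 3003.128ms @ 48/7 + 125.13ms (2/7)
9. 3128.259ms @ 50/7 + 250.261ms (4/7)
10. 3378.519ms @ 54/7 + 125.13ms (2/7)

note 8 onset = 48/7b = 3003.128ms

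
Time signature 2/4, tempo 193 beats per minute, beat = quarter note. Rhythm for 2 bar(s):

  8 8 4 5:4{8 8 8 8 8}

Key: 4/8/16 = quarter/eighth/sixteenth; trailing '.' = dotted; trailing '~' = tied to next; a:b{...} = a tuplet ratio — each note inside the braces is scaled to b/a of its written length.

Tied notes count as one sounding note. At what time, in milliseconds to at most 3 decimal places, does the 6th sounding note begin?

1. 0.0ms @ 0 + 155.44ms (1/2)
2. 155.44ms @ 1/2 + 155.44ms (1/2)
3. 310.881ms @ 1 + 310.881ms (1)
4. 621.762ms @ 2 + 124.352ms (2/5)
5. 746.114ms @ 12/5 + 124.352ms (2/5)
6. 870.466ms @ 14/5 + 124.352ms (2/5)
7. 994.819ms @ 16/5 + 124.352ms (2/5)
8. 1119.171ms @ 18/5 + 124.352ms (2/5)

note 6 onset = 14/5b = 870.466ms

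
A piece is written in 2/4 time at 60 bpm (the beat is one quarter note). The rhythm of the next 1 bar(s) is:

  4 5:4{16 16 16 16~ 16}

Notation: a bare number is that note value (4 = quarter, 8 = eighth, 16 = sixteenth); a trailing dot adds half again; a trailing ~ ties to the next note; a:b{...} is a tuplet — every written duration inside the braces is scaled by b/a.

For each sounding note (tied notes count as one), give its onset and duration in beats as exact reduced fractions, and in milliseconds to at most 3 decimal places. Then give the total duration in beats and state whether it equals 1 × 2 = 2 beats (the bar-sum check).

1) 0.0ms=0b +1000.0ms=1b
2) 1000.0ms=1b +200.0ms=1/5b
3) 1200.0ms=6/5b +200.0ms=1/5b
4) 1400.0ms=7/5b +200.0ms=1/5b
5) 1600.0ms=8/5b +400.0ms=2/5b
Σ=2b of 2 (60bpm 2/4) — PASS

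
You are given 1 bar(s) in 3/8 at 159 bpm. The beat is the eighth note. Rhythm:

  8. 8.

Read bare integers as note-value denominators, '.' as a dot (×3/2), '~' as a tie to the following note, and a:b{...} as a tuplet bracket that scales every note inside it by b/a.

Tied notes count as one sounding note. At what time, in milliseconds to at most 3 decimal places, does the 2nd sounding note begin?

note 2 onset = 3/2b = 566.038ms

1. 0.0ms @ 0 + 566.038ms (3/2)
2. 566.038ms @ 3/2 + 566.038ms (3/2)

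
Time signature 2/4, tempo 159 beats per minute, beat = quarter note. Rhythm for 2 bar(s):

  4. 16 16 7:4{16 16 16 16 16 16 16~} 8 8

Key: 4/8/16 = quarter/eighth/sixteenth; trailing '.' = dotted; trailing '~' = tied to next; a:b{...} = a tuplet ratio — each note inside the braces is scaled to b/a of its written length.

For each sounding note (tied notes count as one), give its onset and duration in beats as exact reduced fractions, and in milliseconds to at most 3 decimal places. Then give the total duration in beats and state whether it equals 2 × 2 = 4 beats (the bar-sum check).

1) 0.0ms=0b +566.038ms=3/2b
2) 566.038ms=3/2b +94.34ms=1/4b
3) 660.377ms=7/4b +94.34ms=1/4b
4) 754.717ms=2b +53.908ms=1/7b
5) 808.625ms=15/7b +53.908ms=1/7b
6) 862.534ms=16/7b +53.908ms=1/7b
7) 916.442ms=17/7b +53.908ms=1/7b
8) 970.35ms=18/7b +53.908ms=1/7b
9) 1024.259ms=19/7b +53.908ms=1/7b
10) 1078.167ms=20/7b +242.588ms=9/14b
11) 1320.755ms=7/2b +188.679ms=1/2b
Σ=4b of 4 (159bpm 2/4) — PASS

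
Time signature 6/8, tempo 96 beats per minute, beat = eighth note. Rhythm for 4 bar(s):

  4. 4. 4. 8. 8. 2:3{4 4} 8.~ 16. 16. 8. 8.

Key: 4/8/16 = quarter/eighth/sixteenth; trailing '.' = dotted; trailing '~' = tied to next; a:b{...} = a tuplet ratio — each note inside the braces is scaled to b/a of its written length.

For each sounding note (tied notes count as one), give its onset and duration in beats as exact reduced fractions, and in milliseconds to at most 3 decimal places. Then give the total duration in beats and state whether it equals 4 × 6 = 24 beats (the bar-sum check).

1) 0.0ms=0b +1875.0ms=3b
2) 1875.0ms=3b +1875.0ms=3b
3) 3750.0ms=6b +1875.0ms=3b
4) 5625.0ms=9b +937.5ms=3/2b
5) 6562.5ms=21/2b +937.5ms=3/2b
6) 7500.0ms=12b +1875.0ms=3b
7) 9375.0ms=15b +1875.0ms=3b
8) 11250.0ms=18b +1406.25ms=9/4b
9) 12656.25ms=81/4b +468.75ms=3/4b
10) 13125.0ms=21b +937.5ms=3/2b
11) 14062.5ms=45/2b +937.5ms=3/2b
Σ=24b of 24 (96bpm 6/8) — PASS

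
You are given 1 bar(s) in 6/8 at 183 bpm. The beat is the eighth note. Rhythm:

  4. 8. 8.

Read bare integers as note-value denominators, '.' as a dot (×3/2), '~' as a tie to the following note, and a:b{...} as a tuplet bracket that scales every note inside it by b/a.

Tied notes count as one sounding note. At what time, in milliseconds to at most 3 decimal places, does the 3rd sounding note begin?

note 3 onset = 9/2b = 1475.41ms

1. 0.0ms @ 0 + 983.607ms (3)
2. 983.607ms @ 3 + 491.803ms (3/2)
3. 1475.41ms @ 9/2 + 491.803ms (3/2)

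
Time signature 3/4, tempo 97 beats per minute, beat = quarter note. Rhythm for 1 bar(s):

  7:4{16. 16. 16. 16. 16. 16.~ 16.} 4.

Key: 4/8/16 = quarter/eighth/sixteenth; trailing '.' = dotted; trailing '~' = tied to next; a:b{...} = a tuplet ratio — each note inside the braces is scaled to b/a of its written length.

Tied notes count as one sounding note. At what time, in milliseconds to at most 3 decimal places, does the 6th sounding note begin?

note 6 onset = 15/14b = 662.739ms

1. 0.0ms @ 0 + 132.548ms (3/14)
2. 132.548ms @ 3/14 + 132.548ms (3/14)
3. 265.096ms @ 3/7 + 132.548ms (3/14)
4. 397.644ms @ 9/14 + 132.548ms (3/14)
5. 530.191ms @ 6/7 + 132.548ms (3/14)
6. 662.739ms @ 15/14 + 265.096ms (3/7)
7. 927.835ms @ 3/2 + 927.835ms (3/2)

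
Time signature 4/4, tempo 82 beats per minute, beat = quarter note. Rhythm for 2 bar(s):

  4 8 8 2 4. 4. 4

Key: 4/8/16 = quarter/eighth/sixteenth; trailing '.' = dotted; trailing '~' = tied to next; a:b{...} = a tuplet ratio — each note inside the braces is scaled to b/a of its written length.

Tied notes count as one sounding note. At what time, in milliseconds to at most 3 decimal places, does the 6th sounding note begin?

1. 0.0ms @ 0 + 731.707ms (1)
2. 731.707ms @ 1 + 365.854ms (1/2)
3. 1097.561ms @ 3/2 + 365.854ms (1/2)
4. 1463.415ms @ 2 + 1463.415ms (2)
5. 2926.829ms @ 4 + 1097.561ms (3/2)
6. 4024.39ms @ 11/2 + 1097.561ms (3/2)
7. 5121.951ms @ 7 + 731.707ms (1)

note 6 onset = 11/2b = 4024.39ms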